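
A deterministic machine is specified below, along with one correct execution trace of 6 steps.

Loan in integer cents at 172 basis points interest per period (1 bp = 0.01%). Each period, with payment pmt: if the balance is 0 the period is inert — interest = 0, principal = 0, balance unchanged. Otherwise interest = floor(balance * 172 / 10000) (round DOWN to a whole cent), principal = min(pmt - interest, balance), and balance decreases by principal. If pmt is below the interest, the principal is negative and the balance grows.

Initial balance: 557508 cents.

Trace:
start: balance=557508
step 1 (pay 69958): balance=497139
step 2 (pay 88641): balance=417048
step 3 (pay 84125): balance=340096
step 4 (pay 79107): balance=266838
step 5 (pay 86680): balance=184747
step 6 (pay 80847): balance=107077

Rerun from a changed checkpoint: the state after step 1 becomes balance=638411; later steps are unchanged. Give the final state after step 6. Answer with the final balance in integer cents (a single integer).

260924

state after step 1 := balance=638411
step 2 (pay 88641): balance=560750
step 3 (pay 84125): balance=486269
step 4 (pay 79107): balance=415525
step 5 (pay 86680): balance=335992
step 6 (pay 80847): balance=260924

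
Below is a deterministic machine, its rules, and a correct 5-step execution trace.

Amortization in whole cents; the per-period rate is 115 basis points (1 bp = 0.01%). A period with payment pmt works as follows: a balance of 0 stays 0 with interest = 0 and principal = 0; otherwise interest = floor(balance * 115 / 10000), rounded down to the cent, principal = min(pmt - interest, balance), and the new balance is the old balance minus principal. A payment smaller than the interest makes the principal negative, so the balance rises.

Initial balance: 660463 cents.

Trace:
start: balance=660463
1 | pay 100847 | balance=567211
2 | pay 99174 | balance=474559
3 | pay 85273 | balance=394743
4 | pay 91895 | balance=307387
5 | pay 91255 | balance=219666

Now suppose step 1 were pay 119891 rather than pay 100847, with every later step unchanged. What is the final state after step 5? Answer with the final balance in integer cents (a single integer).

(re-executing from step 1 with the substitution; state before step 1: balance=660463)
1 | pay 119891 | balance=548167
2 | pay 99174 | balance=455296
3 | pay 85273 | balance=375258
4 | pay 91895 | balance=287678
5 | pay 91255 | balance=199731

199731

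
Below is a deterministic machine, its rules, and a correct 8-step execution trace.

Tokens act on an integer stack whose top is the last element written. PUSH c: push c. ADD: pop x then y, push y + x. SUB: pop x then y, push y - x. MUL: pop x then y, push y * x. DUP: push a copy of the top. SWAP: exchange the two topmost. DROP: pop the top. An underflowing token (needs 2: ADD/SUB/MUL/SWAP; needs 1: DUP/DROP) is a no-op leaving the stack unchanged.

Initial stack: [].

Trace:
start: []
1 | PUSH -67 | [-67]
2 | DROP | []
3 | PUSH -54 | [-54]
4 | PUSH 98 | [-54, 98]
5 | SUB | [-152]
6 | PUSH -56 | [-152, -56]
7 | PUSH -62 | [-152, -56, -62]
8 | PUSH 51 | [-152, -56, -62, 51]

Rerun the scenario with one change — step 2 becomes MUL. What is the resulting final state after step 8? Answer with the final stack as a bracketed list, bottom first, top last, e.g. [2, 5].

(re-executing from step 2 with the substitution; state before step 2: [-67])
2 | MUL | [-67]
3 | PUSH -54 | [-67, -54]
4 | PUSH 98 | [-67, -54, 98]
5 | SUB | [-67, -152]
6 | PUSH -56 | [-67, -152, -56]
7 | PUSH -62 | [-67, -152, -56, -62]
8 | PUSH 51 | [-67, -152, -56, -62, 51]

[-67, -152, -56, -62, 51]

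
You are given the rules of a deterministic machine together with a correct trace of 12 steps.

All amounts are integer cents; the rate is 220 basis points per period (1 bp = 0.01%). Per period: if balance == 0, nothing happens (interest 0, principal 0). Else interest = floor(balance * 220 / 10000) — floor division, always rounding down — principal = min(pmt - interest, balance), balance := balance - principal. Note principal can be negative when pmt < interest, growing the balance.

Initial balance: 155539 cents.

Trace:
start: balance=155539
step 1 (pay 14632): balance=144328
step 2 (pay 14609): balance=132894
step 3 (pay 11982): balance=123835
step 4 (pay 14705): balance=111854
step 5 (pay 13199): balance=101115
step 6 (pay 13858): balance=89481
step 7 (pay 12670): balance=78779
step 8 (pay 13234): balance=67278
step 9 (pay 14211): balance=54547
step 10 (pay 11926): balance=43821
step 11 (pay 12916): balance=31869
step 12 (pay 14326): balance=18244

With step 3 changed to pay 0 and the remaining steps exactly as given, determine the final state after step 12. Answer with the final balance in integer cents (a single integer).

(re-executing from step 3 with the substitution; state before step 3: balance=132894)
step 3 (pay 0): balance=135817
step 4 (pay 14705): balance=124099
step 5 (pay 13199): balance=113630
step 6 (pay 13858): balance=102271
step 7 (pay 12670): balance=91850
step 8 (pay 13234): balance=80636
step 9 (pay 14211): balance=68198
step 10 (pay 11926): balance=57772
step 11 (pay 12916): balance=46126
step 12 (pay 14326): balance=32814

32814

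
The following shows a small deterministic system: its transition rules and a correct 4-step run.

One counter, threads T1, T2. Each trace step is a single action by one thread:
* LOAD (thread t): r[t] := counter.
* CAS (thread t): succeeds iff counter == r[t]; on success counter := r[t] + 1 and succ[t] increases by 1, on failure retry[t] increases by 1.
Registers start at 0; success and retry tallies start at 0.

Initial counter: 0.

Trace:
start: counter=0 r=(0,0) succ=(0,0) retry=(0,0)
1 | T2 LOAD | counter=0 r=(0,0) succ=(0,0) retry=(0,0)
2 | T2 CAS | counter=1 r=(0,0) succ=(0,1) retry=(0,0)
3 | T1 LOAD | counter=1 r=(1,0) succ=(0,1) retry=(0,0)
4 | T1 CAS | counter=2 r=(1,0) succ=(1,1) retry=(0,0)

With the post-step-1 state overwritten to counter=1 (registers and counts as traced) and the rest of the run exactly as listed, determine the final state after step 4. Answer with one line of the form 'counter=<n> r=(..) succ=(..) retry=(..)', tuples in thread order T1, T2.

counter=2 r=(1,0) succ=(1,0) retry=(0,1)

state after step 1 := counter=1 r=(0,0) succ=(0,0) retry=(0,0)
2 | T2 CAS | counter=1 r=(0,0) succ=(0,0) retry=(0,1)
3 | T1 LOAD | counter=1 r=(1,0) succ=(0,0) retry=(0,1)
4 | T1 CAS | counter=2 r=(1,0) succ=(1,0) retry=(0,1)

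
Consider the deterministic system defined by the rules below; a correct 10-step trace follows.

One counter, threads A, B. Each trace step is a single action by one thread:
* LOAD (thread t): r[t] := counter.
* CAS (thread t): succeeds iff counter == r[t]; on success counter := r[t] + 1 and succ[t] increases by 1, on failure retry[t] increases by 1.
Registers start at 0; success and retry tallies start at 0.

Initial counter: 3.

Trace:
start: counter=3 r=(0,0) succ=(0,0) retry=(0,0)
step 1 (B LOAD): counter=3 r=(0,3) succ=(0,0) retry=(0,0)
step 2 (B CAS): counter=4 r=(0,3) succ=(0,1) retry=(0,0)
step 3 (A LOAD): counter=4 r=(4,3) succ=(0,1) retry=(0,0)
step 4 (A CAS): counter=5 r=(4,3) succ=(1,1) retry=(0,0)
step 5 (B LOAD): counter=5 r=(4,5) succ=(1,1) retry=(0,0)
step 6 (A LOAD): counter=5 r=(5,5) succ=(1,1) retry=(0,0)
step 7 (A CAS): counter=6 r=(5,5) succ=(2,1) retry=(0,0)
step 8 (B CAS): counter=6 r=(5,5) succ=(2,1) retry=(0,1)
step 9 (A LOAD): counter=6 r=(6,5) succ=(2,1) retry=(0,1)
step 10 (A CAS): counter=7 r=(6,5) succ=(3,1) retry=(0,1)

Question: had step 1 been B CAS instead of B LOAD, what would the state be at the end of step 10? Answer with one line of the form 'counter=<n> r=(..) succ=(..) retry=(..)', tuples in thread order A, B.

counter=6 r=(5,4) succ=(3,0) retry=(0,3)

(re-executing from step 1 with the substitution; state before step 1: counter=3 r=(0,0) succ=(0,0) retry=(0,0))
step 1 (B CAS): counter=3 r=(0,0) succ=(0,0) retry=(0,1)
step 2 (B CAS): counter=3 r=(0,0) succ=(0,0) retry=(0,2)
step 3 (A LOAD): counter=3 r=(3,0) succ=(0,0) retry=(0,2)
step 4 (A CAS): counter=4 r=(3,0) succ=(1,0) retry=(0,2)
step 5 (B LOAD): counter=4 r=(3,4) succ=(1,0) retry=(0,2)
step 6 (A LOAD): counter=4 r=(4,4) succ=(1,0) retry=(0,2)
step 7 (A CAS): counter=5 r=(4,4) succ=(2,0) retry=(0,2)
step 8 (B CAS): counter=5 r=(4,4) succ=(2,0) retry=(0,3)
step 9 (A LOAD): counter=5 r=(5,4) succ=(2,0) retry=(0,3)
step 10 (A CAS): counter=6 r=(5,4) succ=(3,0) retry=(0,3)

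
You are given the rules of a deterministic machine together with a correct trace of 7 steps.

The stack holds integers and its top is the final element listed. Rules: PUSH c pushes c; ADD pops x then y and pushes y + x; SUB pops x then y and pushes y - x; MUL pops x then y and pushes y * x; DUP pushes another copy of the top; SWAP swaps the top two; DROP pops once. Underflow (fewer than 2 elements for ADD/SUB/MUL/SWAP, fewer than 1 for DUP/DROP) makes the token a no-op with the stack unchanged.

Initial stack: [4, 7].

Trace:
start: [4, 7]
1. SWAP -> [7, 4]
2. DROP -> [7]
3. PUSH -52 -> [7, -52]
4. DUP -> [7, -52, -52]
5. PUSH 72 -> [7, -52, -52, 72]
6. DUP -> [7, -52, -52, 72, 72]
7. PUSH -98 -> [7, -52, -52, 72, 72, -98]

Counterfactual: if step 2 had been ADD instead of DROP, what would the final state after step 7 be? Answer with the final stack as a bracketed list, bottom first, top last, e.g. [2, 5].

(re-executing from step 2 with the substitution; state before step 2: [7, 4])
2. ADD -> [11]
3. PUSH -52 -> [11, -52]
4. DUP -> [11, -52, -52]
5. PUSH 72 -> [11, -52, -52, 72]
6. DUP -> [11, -52, -52, 72, 72]
7. PUSH -98 -> [11, -52, -52, 72, 72, -98]

[11, -52, -52, 72, 72, -98]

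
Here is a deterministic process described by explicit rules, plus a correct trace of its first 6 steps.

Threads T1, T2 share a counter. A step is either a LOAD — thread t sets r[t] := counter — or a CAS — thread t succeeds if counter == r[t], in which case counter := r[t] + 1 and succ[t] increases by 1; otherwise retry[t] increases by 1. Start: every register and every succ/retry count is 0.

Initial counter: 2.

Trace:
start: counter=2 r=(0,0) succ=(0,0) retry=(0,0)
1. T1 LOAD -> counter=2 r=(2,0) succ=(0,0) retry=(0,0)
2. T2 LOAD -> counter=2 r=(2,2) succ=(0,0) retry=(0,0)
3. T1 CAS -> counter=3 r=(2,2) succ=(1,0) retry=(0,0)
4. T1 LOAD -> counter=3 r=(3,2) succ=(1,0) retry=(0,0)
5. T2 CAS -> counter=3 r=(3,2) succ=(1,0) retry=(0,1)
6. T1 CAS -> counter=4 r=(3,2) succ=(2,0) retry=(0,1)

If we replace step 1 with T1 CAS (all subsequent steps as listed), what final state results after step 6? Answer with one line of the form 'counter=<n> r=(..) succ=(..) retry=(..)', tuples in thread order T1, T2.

counter=3 r=(2,2) succ=(0,1) retry=(3,0)

(re-executing from step 1 with the substitution; state before step 1: counter=2 r=(0,0) succ=(0,0) retry=(0,0))
1. T1 CAS -> counter=2 r=(0,0) succ=(0,0) retry=(1,0)
2. T2 LOAD -> counter=2 r=(0,2) succ=(0,0) retry=(1,0)
3. T1 CAS -> counter=2 r=(0,2) succ=(0,0) retry=(2,0)
4. T1 LOAD -> counter=2 r=(2,2) succ=(0,0) retry=(2,0)
5. T2 CAS -> counter=3 r=(2,2) succ=(0,1) retry=(2,0)
6. T1 CAS -> counter=3 r=(2,2) succ=(0,1) retry=(3,0)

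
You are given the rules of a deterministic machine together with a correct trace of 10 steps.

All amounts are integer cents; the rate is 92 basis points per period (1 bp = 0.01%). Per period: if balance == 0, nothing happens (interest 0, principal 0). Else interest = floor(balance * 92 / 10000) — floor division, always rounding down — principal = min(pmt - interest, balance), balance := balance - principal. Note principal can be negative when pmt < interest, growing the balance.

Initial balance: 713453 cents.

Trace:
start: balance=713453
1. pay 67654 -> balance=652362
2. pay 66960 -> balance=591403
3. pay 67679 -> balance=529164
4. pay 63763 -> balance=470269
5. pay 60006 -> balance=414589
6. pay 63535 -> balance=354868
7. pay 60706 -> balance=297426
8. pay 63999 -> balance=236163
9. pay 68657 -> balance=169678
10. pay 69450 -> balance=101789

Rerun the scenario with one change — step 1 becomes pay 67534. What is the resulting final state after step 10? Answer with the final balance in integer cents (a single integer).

(re-executing from step 1 with the substitution; state before step 1: balance=713453)
1. pay 67534 -> balance=652482
2. pay 66960 -> balance=591524
3. pay 67679 -> balance=529287
4. pay 63763 -> balance=470393
5. pay 60006 -> balance=414714
6. pay 63535 -> balance=354994
7. pay 60706 -> balance=297553
8. pay 63999 -> balance=236291
9. pay 68657 -> balance=169807
10. pay 69450 -> balance=101919

101919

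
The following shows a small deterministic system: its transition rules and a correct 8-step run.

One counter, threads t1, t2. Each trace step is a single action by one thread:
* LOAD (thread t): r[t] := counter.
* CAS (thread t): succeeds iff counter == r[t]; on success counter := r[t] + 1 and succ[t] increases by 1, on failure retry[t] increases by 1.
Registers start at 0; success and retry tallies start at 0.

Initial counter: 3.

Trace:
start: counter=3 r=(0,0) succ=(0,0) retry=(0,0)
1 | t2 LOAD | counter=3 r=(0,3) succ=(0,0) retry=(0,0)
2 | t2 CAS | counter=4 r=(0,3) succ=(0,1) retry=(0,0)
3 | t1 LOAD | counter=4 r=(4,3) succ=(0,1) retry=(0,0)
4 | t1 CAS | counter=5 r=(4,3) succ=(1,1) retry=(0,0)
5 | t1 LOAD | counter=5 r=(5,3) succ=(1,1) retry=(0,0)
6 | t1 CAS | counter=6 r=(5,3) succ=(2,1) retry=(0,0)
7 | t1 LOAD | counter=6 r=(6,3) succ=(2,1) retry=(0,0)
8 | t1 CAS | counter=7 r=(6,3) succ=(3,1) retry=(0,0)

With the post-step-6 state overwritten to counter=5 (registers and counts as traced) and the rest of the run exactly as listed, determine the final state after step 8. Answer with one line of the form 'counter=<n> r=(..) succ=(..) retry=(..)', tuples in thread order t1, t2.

state after step 6 := counter=5 r=(5,3) succ=(2,1) retry=(0,0)
7 | t1 LOAD | counter=5 r=(5,3) succ=(2,1) retry=(0,0)
8 | t1 CAS | counter=6 r=(5,3) succ=(3,1) retry=(0,0)

counter=6 r=(5,3) succ=(3,1) retry=(0,0)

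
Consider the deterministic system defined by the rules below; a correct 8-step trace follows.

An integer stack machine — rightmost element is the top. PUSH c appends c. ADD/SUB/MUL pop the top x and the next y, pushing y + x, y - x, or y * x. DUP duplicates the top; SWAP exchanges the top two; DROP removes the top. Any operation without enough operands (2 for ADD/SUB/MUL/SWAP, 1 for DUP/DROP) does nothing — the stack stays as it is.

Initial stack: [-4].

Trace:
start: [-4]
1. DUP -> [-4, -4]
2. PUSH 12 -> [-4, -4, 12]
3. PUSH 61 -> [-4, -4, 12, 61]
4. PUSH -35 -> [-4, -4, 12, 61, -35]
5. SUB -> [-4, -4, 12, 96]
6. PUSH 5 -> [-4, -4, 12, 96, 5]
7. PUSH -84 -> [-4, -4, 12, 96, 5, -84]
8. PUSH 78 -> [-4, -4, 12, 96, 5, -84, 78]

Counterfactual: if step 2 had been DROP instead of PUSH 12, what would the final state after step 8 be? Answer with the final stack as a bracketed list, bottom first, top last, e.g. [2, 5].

(re-executing from step 2 with the substitution; state before step 2: [-4, -4])
2. DROP -> [-4]
3. PUSH 61 -> [-4, 61]
4. PUSH -35 -> [-4, 61, -35]
5. SUB -> [-4, 96]
6. PUSH 5 -> [-4, 96, 5]
7. PUSH -84 -> [-4, 96, 5, -84]
8. PUSH 78 -> [-4, 96, 5, -84, 78]

[-4, 96, 5, -84, 78]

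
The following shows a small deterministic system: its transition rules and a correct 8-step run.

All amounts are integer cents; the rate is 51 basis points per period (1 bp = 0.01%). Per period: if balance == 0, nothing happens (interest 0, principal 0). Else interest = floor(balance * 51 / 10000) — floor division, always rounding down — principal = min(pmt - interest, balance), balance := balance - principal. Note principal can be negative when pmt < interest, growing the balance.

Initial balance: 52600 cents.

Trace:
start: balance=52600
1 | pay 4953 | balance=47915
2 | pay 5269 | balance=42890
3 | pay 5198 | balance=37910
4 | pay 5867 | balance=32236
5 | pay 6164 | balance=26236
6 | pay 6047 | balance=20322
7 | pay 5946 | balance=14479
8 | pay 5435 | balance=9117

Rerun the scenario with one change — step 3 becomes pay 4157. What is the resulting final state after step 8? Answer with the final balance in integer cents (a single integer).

10186

(re-executing from step 3 with the substitution; state before step 3: balance=42890)
3 | pay 4157 | balance=38951
4 | pay 5867 | balance=33282
5 | pay 6164 | balance=27287
6 | pay 6047 | balance=21379
7 | pay 5946 | balance=15542
8 | pay 5435 | balance=10186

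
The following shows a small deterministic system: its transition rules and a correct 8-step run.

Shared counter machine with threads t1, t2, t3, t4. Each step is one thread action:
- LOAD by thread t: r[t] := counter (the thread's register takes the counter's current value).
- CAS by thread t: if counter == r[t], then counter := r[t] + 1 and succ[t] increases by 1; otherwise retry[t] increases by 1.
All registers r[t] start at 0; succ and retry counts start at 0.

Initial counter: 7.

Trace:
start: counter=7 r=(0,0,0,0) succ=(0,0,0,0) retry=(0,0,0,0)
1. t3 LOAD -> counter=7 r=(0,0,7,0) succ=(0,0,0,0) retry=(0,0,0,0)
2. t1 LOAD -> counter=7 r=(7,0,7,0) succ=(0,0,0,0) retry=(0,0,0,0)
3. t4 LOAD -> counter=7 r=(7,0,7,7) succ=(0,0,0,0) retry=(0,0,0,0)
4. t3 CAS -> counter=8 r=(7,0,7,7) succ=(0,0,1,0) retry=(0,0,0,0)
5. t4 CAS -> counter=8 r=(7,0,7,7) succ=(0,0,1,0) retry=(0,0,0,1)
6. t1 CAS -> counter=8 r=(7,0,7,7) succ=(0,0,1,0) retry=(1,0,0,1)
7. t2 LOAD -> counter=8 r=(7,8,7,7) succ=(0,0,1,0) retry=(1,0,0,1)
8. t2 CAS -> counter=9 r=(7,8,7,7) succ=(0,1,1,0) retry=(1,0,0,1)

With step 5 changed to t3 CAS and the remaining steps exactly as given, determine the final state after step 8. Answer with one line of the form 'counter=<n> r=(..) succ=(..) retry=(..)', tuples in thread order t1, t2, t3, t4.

counter=9 r=(7,8,7,7) succ=(0,1,1,0) retry=(1,0,1,0)

(re-executing from step 5 with the substitution; state before step 5: counter=8 r=(7,0,7,7) succ=(0,0,1,0) retry=(0,0,0,0))
5. t3 CAS -> counter=8 r=(7,0,7,7) succ=(0,0,1,0) retry=(0,0,1,0)
6. t1 CAS -> counter=8 r=(7,0,7,7) succ=(0,0,1,0) retry=(1,0,1,0)
7. t2 LOAD -> counter=8 r=(7,8,7,7) succ=(0,0,1,0) retry=(1,0,1,0)
8. t2 CAS -> counter=9 r=(7,8,7,7) succ=(0,1,1,0) retry=(1,0,1,0)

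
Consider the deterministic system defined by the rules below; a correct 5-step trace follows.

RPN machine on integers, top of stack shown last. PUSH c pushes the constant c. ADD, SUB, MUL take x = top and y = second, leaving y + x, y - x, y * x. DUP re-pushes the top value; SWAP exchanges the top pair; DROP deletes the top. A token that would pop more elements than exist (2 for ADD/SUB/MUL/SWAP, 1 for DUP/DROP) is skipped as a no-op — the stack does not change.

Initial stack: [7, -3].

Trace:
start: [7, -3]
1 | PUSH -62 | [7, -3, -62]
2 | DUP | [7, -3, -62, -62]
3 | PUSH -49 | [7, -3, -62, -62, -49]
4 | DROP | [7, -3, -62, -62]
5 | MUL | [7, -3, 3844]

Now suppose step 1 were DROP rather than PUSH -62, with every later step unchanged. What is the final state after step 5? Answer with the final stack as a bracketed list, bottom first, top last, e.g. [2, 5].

(re-executing from step 1 with the substitution; state before step 1: [7, -3])
1 | DROP | [7]
2 | DUP | [7, 7]
3 | PUSH -49 | [7, 7, -49]
4 | DROP | [7, 7]
5 | MUL | [49]

[49]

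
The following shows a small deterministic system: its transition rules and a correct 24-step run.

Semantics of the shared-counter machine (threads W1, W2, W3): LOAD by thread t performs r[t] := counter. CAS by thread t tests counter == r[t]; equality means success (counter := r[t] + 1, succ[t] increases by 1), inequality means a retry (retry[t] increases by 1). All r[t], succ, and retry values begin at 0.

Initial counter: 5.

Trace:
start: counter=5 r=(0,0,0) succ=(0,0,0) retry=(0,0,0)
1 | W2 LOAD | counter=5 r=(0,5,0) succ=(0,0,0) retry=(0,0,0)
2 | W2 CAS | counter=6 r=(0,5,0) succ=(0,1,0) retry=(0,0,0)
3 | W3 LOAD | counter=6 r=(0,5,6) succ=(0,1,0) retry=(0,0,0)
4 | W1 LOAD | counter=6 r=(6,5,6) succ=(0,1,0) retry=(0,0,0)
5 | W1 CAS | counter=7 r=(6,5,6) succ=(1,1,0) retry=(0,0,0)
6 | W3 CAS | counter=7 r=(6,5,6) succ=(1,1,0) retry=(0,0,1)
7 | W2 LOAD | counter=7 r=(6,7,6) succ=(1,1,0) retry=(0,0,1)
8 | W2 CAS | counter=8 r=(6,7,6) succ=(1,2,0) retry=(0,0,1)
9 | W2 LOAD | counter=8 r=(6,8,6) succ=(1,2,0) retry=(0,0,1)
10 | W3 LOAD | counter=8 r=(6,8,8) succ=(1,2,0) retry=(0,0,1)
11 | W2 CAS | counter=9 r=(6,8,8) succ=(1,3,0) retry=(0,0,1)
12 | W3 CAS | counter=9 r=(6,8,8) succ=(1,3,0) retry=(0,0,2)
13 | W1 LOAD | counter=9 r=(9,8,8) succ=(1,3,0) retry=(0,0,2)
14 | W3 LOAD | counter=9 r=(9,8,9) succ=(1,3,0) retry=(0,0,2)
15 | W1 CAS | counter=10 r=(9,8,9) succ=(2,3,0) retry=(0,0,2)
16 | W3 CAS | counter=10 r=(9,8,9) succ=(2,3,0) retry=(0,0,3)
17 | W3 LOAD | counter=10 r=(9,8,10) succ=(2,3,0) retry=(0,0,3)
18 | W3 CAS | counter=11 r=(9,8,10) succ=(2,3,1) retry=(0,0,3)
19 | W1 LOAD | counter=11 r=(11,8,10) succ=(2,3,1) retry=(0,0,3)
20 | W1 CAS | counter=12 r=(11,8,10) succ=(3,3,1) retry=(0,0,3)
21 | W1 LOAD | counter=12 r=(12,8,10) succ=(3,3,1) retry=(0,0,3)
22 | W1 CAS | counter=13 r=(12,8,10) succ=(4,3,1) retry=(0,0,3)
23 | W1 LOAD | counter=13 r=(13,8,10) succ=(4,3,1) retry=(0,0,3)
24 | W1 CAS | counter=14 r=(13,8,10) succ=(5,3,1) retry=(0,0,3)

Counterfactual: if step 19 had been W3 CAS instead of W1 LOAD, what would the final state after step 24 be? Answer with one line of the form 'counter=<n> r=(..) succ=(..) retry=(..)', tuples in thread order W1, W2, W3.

(re-executing from step 19 with the substitution; state before step 19: counter=11 r=(9,8,10) succ=(2,3,1) retry=(0,0,3))
19 | W3 CAS | counter=11 r=(9,8,10) succ=(2,3,1) retry=(0,0,4)
20 | W1 CAS | counter=11 r=(9,8,10) succ=(2,3,1) retry=(1,0,4)
21 | W1 LOAD | counter=11 r=(11,8,10) succ=(2,3,1) retry=(1,0,4)
22 | W1 CAS | counter=12 r=(11,8,10) succ=(3,3,1) retry=(1,0,4)
23 | W1 LOAD | counter=12 r=(12,8,10) succ=(3,3,1) retry=(1,0,4)
24 | W1 CAS | counter=13 r=(12,8,10) succ=(4,3,1) retry=(1,0,4)

counter=13 r=(12,8,10) succ=(4,3,1) retry=(1,0,4)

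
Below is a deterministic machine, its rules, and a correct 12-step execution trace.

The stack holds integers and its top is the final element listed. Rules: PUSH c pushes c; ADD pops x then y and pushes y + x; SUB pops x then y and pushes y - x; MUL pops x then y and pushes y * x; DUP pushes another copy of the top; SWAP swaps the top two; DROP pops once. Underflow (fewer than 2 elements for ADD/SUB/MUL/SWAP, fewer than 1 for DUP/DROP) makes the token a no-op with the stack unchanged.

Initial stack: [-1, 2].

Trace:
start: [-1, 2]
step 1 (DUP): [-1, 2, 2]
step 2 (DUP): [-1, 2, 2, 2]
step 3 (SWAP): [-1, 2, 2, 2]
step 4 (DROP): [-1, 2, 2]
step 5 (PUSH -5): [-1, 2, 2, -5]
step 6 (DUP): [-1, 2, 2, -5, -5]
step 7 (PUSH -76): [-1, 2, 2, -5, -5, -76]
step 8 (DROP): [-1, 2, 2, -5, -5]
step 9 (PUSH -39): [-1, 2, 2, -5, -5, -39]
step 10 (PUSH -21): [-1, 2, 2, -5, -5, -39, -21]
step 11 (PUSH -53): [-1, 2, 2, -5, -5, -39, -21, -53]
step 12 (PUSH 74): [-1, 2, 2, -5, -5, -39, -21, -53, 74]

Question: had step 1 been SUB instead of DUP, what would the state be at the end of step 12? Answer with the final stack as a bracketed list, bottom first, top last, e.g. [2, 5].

(re-executing from step 1 with the substitution; state before step 1: [-1, 2])
step 1 (SUB): [-3]
step 2 (DUP): [-3, -3]
step 3 (SWAP): [-3, -3]
step 4 (DROP): [-3]
step 5 (PUSH -5): [-3, -5]
step 6 (DUP): [-3, -5, -5]
step 7 (PUSH -76): [-3, -5, -5, -76]
step 8 (DROP): [-3, -5, -5]
step 9 (PUSH -39): [-3, -5, -5, -39]
step 10 (PUSH -21): [-3, -5, -5, -39, -21]
step 11 (PUSH -53): [-3, -5, -5, -39, -21, -53]
step 12 (PUSH 74): [-3, -5, -5, -39, -21, -53, 74]

[-3, -5, -5, -39, -21, -53, 74]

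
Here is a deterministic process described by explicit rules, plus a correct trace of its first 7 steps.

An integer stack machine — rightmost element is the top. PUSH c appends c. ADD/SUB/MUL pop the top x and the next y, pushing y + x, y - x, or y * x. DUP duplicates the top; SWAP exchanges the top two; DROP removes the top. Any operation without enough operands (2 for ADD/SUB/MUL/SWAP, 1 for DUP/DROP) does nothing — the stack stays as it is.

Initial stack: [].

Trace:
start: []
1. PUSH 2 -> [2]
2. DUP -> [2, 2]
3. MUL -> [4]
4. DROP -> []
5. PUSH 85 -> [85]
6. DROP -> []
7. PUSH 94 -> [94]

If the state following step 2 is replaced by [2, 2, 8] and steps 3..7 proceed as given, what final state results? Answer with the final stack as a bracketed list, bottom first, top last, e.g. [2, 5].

state after step 2 := [2, 2, 8]
3. MUL -> [2, 16]
4. DROP -> [2]
5. PUSH 85 -> [2, 85]
6. DROP -> [2]
7. PUSH 94 -> [2, 94]

[2, 94]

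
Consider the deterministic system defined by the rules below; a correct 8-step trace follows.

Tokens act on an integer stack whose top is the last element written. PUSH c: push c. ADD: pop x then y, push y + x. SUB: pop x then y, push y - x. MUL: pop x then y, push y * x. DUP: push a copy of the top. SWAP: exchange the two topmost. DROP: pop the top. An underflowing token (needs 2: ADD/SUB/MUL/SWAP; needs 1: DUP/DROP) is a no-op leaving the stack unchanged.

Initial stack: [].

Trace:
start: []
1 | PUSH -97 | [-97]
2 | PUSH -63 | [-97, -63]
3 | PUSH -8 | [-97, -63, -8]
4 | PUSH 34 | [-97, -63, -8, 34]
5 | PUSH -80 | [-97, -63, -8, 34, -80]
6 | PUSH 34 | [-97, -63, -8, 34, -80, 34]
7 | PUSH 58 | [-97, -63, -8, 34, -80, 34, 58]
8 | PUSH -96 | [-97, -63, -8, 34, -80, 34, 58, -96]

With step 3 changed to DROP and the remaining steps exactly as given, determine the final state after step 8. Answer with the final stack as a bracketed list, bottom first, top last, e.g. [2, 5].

(re-executing from step 3 with the substitution; state before step 3: [-97, -63])
3 | DROP | [-97]
4 | PUSH 34 | [-97, 34]
5 | PUSH -80 | [-97, 34, -80]
6 | PUSH 34 | [-97, 34, -80, 34]
7 | PUSH 58 | [-97, 34, -80, 34, 58]
8 | PUSH -96 | [-97, 34, -80, 34, 58, -96]

[-97, 34, -80, 34, 58, -96]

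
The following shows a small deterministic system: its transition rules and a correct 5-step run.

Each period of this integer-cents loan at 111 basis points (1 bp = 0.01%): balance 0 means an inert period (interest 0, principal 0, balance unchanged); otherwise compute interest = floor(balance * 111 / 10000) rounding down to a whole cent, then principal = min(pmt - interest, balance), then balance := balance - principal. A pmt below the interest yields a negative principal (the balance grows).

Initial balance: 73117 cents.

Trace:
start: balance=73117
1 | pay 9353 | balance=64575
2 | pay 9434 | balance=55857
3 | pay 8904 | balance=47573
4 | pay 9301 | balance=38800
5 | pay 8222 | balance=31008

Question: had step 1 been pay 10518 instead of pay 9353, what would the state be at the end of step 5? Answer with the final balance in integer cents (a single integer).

29789

(re-executing from step 1 with the substitution; state before step 1: balance=73117)
1 | pay 10518 | balance=63410
2 | pay 9434 | balance=54679
3 | pay 8904 | balance=46381
4 | pay 9301 | balance=37594
5 | pay 8222 | balance=29789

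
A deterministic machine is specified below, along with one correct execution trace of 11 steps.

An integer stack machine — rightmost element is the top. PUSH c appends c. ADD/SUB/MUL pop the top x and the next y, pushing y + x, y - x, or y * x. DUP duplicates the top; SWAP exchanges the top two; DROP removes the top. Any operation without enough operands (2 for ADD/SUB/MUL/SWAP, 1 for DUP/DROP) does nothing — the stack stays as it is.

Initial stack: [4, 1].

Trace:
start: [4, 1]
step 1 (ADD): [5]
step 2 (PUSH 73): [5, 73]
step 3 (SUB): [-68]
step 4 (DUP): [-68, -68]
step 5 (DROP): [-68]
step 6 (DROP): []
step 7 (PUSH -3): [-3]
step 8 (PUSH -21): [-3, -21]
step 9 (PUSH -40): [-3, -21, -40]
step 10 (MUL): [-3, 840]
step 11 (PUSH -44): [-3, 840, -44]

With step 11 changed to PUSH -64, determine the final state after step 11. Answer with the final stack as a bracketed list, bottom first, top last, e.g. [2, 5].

(re-executing from step 11 with the substitution; state before step 11: [-3, 840])
step 11 (PUSH -64): [-3, 840, -64]

[-3, 840, -64]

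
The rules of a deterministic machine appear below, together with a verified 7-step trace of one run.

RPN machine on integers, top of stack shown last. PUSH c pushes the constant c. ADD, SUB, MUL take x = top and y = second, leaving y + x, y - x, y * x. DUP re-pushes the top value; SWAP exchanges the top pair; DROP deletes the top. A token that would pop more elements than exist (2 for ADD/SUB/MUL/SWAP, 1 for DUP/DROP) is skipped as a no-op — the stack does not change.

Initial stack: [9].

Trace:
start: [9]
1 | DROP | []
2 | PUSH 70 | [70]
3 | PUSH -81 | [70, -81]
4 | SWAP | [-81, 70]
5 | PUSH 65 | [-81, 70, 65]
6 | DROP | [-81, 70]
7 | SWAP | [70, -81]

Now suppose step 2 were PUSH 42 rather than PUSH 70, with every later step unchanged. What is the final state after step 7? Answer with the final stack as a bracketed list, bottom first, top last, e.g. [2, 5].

(re-executing from step 2 with the substitution; state before step 2: [])
2 | PUSH 42 | [42]
3 | PUSH -81 | [42, -81]
4 | SWAP | [-81, 42]
5 | PUSH 65 | [-81, 42, 65]
6 | DROP | [-81, 42]
7 | SWAP | [42, -81]

[42, -81]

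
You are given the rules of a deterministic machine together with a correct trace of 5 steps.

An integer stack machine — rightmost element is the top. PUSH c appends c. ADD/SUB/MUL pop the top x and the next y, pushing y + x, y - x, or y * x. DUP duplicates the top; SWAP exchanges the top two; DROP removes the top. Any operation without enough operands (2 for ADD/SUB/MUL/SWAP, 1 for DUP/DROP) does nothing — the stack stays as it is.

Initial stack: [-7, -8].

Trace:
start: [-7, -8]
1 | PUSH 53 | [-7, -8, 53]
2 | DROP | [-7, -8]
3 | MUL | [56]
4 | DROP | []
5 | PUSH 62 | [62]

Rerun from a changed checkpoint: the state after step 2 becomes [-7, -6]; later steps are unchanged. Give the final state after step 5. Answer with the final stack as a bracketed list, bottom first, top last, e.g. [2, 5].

[62]

state after step 2 := [-7, -6]
3 | MUL | [42]
4 | DROP | []
5 | PUSH 62 | [62]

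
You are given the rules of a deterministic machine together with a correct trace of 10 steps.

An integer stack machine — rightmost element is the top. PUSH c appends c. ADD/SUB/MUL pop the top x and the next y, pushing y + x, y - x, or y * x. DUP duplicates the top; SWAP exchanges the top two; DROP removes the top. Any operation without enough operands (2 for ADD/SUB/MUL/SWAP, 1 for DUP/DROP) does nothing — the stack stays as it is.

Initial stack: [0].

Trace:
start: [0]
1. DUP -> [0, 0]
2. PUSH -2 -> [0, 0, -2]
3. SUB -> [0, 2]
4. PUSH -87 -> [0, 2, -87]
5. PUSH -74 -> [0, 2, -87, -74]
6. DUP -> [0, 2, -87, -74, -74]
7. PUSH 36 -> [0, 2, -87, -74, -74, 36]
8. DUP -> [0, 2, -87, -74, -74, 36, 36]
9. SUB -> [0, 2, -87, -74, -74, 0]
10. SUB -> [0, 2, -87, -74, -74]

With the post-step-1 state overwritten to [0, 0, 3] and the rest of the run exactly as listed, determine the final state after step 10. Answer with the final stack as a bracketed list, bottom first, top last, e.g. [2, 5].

[0, 0, 5, -87, -74, -74]

state after step 1 := [0, 0, 3]
2. PUSH -2 -> [0, 0, 3, -2]
3. SUB -> [0, 0, 5]
4. PUSH -87 -> [0, 0, 5, -87]
5. PUSH -74 -> [0, 0, 5, -87, -74]
6. DUP -> [0, 0, 5, -87, -74, -74]
7. PUSH 36 -> [0, 0, 5, -87, -74, -74, 36]
8. DUP -> [0, 0, 5, -87, -74, -74, 36, 36]
9. SUB -> [0, 0, 5, -87, -74, -74, 0]
10. SUB -> [0, 0, 5, -87, -74, -74]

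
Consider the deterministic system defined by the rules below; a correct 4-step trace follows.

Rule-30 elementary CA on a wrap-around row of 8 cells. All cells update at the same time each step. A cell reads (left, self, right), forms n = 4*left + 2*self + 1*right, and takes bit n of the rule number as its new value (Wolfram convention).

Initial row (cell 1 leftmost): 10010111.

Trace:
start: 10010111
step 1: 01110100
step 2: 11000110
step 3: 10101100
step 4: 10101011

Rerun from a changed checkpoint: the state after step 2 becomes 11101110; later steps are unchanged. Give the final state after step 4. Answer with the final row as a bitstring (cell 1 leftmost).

11011101

state after step 2 := 11101110
step 3: 10001000
step 4: 11011101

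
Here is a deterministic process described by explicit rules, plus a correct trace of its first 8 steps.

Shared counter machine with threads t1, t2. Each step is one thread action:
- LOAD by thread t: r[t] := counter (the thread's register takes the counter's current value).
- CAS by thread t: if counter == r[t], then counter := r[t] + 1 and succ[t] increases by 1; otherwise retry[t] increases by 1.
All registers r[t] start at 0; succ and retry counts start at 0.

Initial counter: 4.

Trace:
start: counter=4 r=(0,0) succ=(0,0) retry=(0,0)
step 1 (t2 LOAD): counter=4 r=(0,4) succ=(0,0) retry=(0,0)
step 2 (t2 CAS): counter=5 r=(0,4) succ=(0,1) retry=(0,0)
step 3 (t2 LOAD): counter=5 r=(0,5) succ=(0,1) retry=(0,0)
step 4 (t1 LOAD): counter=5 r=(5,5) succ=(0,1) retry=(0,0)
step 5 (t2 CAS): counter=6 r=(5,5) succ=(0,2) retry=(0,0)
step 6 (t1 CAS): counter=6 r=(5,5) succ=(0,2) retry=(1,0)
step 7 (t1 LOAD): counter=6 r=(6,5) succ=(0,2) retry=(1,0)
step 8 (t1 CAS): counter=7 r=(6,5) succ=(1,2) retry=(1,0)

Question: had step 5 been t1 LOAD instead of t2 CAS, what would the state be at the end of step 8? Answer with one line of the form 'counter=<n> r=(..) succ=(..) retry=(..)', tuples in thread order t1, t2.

counter=7 r=(6,5) succ=(2,1) retry=(0,0)

(re-executing from step 5 with the substitution; state before step 5: counter=5 r=(5,5) succ=(0,1) retry=(0,0))
step 5 (t1 LOAD): counter=5 r=(5,5) succ=(0,1) retry=(0,0)
step 6 (t1 CAS): counter=6 r=(5,5) succ=(1,1) retry=(0,0)
step 7 (t1 LOAD): counter=6 r=(6,5) succ=(1,1) retry=(0,0)
step 8 (t1 CAS): counter=7 r=(6,5) succ=(2,1) retry=(0,0)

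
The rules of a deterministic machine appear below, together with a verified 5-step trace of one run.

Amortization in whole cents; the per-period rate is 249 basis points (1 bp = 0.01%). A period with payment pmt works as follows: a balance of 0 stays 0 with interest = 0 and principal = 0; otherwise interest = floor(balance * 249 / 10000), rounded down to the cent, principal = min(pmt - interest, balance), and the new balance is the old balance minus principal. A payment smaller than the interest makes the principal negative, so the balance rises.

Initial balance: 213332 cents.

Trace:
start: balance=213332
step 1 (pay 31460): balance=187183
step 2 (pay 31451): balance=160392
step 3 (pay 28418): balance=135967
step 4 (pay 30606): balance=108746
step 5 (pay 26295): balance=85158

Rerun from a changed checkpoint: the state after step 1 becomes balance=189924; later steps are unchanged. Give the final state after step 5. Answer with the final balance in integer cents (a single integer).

state after step 1 := balance=189924
step 2 (pay 31451): balance=163202
step 3 (pay 28418): balance=138847
step 4 (pay 30606): balance=111698
step 5 (pay 26295): balance=88184

88184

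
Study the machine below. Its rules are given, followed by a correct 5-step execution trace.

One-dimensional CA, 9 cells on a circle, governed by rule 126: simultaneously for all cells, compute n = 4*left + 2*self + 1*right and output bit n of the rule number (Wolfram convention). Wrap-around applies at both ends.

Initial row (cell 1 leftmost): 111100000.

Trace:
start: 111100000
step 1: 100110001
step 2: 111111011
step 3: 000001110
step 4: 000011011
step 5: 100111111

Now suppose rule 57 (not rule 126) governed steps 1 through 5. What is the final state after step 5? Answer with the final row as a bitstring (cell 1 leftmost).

(re-executing steps 1..5 under rule 57; state before step 1: 111100000)
step 1: 100011110
step 2: 011010001
step 3: 110101100
step 4: 101011010
step 5: 010110101

010110101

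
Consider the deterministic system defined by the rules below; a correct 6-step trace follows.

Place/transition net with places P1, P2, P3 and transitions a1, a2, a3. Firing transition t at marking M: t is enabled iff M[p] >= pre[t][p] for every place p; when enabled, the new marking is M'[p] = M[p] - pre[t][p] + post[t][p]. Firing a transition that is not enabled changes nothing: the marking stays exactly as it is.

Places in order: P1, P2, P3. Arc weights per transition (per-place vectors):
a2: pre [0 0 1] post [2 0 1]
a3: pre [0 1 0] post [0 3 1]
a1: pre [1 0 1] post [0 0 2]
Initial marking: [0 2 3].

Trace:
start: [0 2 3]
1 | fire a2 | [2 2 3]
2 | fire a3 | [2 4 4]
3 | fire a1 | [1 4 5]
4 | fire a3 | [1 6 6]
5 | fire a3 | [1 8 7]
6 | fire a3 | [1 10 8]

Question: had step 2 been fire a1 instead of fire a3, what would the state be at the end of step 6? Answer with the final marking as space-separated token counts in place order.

(re-executing from step 2 with the substitution; state before step 2: [2 2 3])
2 | fire a1 | [1 2 4]
3 | fire a1 | [0 2 5]
4 | fire a3 | [0 4 6]
5 | fire a3 | [0 6 7]
6 | fire a3 | [0 8 8]

0 8 8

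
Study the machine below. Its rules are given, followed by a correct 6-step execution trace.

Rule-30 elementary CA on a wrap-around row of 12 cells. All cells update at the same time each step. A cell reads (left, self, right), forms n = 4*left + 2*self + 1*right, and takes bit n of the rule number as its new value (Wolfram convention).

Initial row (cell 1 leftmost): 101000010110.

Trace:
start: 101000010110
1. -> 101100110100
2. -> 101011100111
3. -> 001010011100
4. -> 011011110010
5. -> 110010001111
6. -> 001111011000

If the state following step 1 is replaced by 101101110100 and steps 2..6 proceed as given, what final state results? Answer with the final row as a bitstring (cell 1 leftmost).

000110110010

state after step 1 := 101101110100
2. -> 101001000111
3. -> 001111101100
4. -> 011000001010
5. -> 110100011011
6. -> 000110110010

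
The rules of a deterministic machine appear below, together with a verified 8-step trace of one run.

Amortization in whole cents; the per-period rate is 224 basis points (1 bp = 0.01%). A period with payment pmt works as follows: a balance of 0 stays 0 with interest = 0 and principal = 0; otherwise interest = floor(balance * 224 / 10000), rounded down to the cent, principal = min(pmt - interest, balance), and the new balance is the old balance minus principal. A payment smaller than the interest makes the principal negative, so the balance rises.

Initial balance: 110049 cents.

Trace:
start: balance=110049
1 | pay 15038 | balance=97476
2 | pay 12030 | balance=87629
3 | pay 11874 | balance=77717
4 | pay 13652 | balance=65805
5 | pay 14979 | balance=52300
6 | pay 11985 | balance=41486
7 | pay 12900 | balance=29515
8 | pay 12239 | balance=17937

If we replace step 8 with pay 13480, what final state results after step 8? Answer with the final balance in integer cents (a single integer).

16696

(re-executing from step 8 with the substitution; state before step 8: balance=29515)
8 | pay 13480 | balance=16696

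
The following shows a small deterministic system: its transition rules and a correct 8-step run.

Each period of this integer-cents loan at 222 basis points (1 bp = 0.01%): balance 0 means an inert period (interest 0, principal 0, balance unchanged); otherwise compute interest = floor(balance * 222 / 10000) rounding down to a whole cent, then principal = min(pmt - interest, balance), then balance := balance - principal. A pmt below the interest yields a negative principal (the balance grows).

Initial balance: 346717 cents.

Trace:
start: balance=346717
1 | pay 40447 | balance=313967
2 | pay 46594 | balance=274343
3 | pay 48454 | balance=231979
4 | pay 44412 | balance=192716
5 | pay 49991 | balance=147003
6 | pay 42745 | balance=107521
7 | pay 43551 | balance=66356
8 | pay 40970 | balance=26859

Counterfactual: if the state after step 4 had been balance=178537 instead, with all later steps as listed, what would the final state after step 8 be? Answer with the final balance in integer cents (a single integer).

state after step 4 := balance=178537
5 | pay 49991 | balance=132509
6 | pay 42745 | balance=92705
7 | pay 43551 | balance=51212
8 | pay 40970 | balance=11378

11378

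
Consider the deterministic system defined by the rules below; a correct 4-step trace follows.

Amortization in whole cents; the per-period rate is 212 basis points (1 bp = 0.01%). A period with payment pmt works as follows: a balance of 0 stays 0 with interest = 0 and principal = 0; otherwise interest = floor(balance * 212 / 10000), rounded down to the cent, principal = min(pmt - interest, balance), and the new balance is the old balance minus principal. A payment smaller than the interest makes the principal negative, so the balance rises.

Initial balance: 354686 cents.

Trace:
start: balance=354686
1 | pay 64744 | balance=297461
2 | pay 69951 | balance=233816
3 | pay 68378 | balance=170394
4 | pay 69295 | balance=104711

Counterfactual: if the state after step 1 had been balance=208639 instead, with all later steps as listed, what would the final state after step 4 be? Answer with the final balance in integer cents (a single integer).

10119

state after step 1 := balance=208639
2 | pay 69951 | balance=143111
3 | pay 68378 | balance=77766
4 | pay 69295 | balance=10119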